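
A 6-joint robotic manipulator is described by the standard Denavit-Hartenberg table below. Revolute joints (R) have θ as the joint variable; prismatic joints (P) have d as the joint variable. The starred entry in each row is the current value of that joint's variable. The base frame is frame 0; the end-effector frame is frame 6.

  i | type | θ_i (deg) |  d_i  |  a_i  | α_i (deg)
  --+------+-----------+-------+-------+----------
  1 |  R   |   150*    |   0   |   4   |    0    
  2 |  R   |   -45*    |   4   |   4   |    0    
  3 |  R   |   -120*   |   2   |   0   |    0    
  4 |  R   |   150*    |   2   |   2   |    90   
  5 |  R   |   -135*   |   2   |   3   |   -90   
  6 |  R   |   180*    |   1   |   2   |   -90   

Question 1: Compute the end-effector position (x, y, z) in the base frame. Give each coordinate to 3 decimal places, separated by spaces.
-4.499 8.692 6.586

after link 1: o_1 = (-3.4641, 2.0000, 0.0000)
after link 2: o_2 = (-4.4994, 5.8637, 4.0000)
after link 3: o_3 = (-4.4994, 5.8637, 6.0000)
after link 4: o_4 = (-5.9136, 7.2779, 8.0000)
after link 5: o_5 = (-2.9994, 7.1921, 5.8787)
after link 6: o_6 = (-4.4994, 8.6921, 6.5858)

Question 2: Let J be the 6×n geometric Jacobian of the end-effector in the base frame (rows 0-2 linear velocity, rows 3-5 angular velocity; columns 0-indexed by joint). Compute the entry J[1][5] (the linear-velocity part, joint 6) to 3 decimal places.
1.414

axis z_5 = (-0.5000,0.5000,-0.7071); lever o_n−o_5 = (-1.5000,1.5000,0.7071)
cross product → J_v[:, 5] = (1.4142,1.4142,0.0000)
J_ω[:, 5] = z_5
entry J[1][5] = 1.4142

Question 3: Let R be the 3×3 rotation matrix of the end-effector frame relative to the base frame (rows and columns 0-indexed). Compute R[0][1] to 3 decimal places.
End-effector y-axis (col 1 of R) = (0.5000,-0.5000,0.7071)
R[0][1] = 0.5000

0.500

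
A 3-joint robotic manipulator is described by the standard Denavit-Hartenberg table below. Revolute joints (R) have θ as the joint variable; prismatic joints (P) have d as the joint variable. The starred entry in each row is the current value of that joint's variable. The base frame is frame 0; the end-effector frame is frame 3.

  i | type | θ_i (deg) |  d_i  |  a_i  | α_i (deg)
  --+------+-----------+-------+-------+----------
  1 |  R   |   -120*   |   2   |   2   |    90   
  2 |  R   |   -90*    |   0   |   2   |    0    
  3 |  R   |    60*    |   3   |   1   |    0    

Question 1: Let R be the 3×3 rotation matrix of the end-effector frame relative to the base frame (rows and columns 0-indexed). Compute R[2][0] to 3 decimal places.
End-effector x-axis (col 0 of R) = (-0.4330,-0.7500,-0.5000)
R[2][0] = -0.5000

-0.500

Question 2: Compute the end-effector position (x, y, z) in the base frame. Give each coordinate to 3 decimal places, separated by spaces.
after link 1: o_1 = (-1.0000, -1.7321, 2.0000)
after link 2: o_2 = (-1.0000, -1.7321, 0.0000)
after link 3: o_3 = (-4.0311, -0.9821, -0.5000)

-4.031 -0.982 -0.500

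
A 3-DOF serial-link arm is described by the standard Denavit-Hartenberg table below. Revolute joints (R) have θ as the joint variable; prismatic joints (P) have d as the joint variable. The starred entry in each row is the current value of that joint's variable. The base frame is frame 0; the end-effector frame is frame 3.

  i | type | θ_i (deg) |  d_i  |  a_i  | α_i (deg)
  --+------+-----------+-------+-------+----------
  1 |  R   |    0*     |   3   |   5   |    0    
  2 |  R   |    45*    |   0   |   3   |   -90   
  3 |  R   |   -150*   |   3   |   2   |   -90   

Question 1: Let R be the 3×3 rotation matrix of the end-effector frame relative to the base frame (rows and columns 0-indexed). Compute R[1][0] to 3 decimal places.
End-effector x-axis (col 0 of R) = (-0.6124,-0.6124,0.5000)
R[1][0] = -0.6124

-0.612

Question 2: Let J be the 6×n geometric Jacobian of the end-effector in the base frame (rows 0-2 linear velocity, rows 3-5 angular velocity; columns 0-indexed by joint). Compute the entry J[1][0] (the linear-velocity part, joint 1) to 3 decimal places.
3.775

axis z_0 = ẑ; lever o_n−o_0 = (3.7753,3.0179,4.0000)
cross product → J_v[:, 0] = (-3.0179,3.7753,0.0000)
J_ω[:, 0] = z_0
entry J[1][0] = 3.7753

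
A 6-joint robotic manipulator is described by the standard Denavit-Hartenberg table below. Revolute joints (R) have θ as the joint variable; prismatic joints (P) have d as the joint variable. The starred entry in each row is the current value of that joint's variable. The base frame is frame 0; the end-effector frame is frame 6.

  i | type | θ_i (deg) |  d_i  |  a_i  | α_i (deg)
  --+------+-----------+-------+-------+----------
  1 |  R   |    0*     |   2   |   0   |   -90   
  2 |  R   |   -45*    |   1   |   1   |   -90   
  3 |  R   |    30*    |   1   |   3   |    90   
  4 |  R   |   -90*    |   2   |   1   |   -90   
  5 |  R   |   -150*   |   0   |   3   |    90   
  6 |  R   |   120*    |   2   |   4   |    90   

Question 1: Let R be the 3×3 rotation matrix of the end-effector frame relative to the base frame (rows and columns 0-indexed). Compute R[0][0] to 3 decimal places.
End-effector x-axis (col 0 of R) = (0.1358,-0.6495,0.7481)
R[0][0] = 0.1358

0.136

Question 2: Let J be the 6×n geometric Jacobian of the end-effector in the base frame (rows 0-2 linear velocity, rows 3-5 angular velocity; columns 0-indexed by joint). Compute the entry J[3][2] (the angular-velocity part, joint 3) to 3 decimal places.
axis z_2 = (0.7071,0.0000,-0.7071); lever o_n−o_2 = (5.5494,-2.5670,2.9105)
cross product → J_v[:, 2] = (-1.8151,-5.9821,-1.8151)
J_ω[:, 2] = z_2
entry J[3][2] = 0.7071

0.707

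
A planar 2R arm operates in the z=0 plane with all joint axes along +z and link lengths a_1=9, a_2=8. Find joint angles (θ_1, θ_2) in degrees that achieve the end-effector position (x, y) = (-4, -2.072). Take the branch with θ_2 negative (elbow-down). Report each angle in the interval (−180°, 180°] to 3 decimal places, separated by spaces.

cos θ_2 = (20.2932−9²−8²)/(2·9·8) = -0.8660; θ_2 = -149.9993° (elbow-down)
β = atan2(-2.0720,-4.0000) = -152.6158°; ψ = atan2(-4.0001,2.0718) = -62.6181°
θ_1 = β − ψ = -89.9978°

-89.998 -149.999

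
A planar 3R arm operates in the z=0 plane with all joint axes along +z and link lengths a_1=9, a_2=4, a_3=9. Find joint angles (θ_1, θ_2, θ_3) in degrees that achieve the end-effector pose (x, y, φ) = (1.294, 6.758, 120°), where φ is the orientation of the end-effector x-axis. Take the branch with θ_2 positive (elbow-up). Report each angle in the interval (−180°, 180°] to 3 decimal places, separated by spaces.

wrist centre = target − a_3·(cos φ, sin φ) = (5.7940, -1.0362)
cos θ_2 = (34.6442−9²−4²)/(2·9·4) = -0.8661; θ_2 = 150.0031° (elbow-up)
β = atan2(-1.0362,5.7940) = -10.1399°; ψ = atan2(1.9998,5.5358) = 19.8623°
θ_1 = β − ψ = -30.0022°
θ_3 = φ − θ_1 − θ_2 = -0.0009° (wrapped to (-180°,180°])

-30.002 150.003 -0.001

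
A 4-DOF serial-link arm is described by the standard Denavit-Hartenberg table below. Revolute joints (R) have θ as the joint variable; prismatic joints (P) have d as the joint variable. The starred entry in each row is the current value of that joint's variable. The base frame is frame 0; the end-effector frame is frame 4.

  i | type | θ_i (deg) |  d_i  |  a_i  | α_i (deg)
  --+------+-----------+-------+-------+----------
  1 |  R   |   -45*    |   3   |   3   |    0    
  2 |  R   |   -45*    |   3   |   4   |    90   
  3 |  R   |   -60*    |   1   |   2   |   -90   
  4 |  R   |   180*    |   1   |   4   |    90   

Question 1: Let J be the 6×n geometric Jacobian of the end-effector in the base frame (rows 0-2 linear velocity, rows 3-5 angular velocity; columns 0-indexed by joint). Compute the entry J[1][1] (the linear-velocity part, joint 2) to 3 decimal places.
-1.000

axis z_1 = (0.0000,0.0000,1.0000); lever o_n−o_1 = (-1.0000,-3.8660,5.2321)
cross product → J_v[:, 1] = (3.8660,-1.0000,0.0000)
J_ω[:, 1] = z_1
entry J[1][1] = -1.0000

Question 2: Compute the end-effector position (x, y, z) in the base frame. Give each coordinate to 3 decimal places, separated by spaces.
after link 1: o_1 = (2.1213, -2.1213, 3.0000)
after link 2: o_2 = (2.1213, -6.1213, 6.0000)
after link 3: o_3 = (1.1213, -7.1213, 4.2679)
after link 4: o_4 = (1.1213, -5.9873, 8.2321)

1.121 -5.987 8.232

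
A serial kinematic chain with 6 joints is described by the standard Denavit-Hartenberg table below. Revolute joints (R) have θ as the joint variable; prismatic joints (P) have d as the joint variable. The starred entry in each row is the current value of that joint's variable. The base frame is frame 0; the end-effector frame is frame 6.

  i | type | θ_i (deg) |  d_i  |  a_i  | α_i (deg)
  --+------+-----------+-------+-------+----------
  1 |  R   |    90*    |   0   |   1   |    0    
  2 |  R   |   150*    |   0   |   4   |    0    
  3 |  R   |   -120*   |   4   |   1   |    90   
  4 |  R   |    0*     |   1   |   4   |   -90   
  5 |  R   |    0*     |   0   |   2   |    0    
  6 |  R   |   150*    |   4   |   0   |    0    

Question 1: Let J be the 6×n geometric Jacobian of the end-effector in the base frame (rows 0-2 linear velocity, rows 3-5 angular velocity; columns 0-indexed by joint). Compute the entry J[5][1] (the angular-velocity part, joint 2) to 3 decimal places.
1.000

axis z_1 = (0.0000,0.0000,1.0000); lever o_n−o_1 = (-4.6340,3.0981,8.0000)
cross product → J_v[:, 1] = (-3.0981,-4.6340,0.0000)
J_ω[:, 1] = z_1
entry J[5][1] = 1.0000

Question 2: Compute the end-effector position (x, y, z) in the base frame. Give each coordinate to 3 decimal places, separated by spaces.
-4.634 4.098 8.000

after link 1: o_1 = (0.0000, 1.0000, 0.0000)
after link 2: o_2 = (-2.0000, -2.4641, 0.0000)
after link 3: o_3 = (-2.5000, -1.5981, 4.0000)
after link 4: o_4 = (-3.6340, 2.3660, 4.0000)
after link 5: o_5 = (-4.6340, 4.0981, 4.0000)
after link 6: o_6 = (-4.6340, 4.0981, 8.0000)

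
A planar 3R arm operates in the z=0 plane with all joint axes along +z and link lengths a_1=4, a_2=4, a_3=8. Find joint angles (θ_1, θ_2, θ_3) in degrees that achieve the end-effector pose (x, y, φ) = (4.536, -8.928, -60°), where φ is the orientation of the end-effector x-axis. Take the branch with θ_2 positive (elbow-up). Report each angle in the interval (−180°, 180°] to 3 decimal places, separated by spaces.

-149.997 150.003 -60.005

wrist centre = target − a_3·(cos φ, sin φ) = (0.5360, -1.9998)
cos θ_2 = (4.2865−4²−4²)/(2·4·4) = -0.8660; θ_2 = 150.0025° (elbow-up)
β = atan2(-1.9998,0.5360) = -74.9958°; ψ = atan2(1.9998,0.5358) = 75.0013°
θ_1 = β − ψ = -149.9971°
θ_3 = φ − θ_1 − θ_2 = -60.0054° (wrapped to (-180°,180°])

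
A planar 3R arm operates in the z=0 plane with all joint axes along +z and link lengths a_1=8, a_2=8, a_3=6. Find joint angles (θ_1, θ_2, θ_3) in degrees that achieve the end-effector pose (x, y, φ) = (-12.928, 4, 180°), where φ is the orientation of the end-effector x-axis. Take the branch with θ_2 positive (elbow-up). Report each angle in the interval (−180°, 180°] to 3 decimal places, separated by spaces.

wrist centre = target − a_3·(cos φ, sin φ) = (-6.9280, 4.0000)
cos θ_2 = (63.9972−8²−8²)/(2·8·8) = -0.5000; θ_2 = 120.0015° (elbow-up)
β = atan2(4.0000,-6.9280) = 149.9993°; ψ = atan2(6.9281,3.9998) = 60.0007°
θ_1 = β − ψ = 89.9985°
θ_3 = φ − θ_1 − θ_2 = -30.0000° (wrapped to (-180°,180°])

89.999 120.001 -30.000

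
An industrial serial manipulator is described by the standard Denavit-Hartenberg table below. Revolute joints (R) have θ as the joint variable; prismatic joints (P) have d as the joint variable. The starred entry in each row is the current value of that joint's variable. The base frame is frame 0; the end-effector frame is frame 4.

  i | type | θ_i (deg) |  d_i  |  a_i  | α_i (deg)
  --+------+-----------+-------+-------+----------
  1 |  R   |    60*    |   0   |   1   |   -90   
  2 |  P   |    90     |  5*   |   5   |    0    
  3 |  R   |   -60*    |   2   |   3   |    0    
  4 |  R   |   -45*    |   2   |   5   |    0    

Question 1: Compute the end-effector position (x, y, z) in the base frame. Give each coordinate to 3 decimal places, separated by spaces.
-3.580 11.799 -5.206

after link 1: o_1 = (0.5000, 0.8660, 0.0000)
after link 2: o_2 = (-3.8301, 3.3660, -5.0000)
after link 3: o_3 = (-4.2631, 6.6160, -6.5000)
after link 4: o_4 = (-3.5804, 11.7986, -5.2059)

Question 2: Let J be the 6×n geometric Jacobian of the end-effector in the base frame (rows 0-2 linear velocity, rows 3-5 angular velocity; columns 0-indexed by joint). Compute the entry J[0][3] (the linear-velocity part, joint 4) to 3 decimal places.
0.647

axis z_3 = (-0.8660,0.5000,0.0000); lever o_n−o_3 = (0.6828,5.1826,1.2941)
cross product → J_v[:, 3] = (0.6470,1.1207,-4.8296)
J_ω[:, 3] = z_3
entry J[0][3] = 0.6470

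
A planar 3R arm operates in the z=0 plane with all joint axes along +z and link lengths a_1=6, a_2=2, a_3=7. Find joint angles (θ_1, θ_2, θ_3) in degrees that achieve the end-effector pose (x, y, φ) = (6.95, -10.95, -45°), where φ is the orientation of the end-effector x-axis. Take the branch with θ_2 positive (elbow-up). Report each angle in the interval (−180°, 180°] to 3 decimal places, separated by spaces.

wrist centre = target − a_3·(cos φ, sin φ) = (2.0003, -6.0003)
cos θ_2 = (40.0040−6²−2²)/(2·6·2) = 0.0002; θ_2 = 89.9904° (elbow-up)
β = atan2(-6.0003,2.0003) = -71.5636°; ψ = atan2(2.0000,6.0003) = 18.4340°
θ_1 = β − ψ = -89.9976°
θ_3 = φ − θ_1 − θ_2 = -44.9928° (wrapped to (-180°,180°])

-89.998 89.990 -44.993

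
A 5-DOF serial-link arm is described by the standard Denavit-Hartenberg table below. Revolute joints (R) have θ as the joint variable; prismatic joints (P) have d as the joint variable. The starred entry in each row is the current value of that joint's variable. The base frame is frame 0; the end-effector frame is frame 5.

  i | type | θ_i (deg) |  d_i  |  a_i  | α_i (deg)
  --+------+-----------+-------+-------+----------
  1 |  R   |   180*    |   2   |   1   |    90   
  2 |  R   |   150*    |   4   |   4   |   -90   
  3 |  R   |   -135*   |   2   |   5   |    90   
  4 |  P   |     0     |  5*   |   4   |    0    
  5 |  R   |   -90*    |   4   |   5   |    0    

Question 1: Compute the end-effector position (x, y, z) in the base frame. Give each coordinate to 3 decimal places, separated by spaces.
after link 1: o_1 = (-1.0000, 0.0000, 2.0000)
after link 2: o_2 = (2.4641, 4.0000, 4.0000)
after link 3: o_3 = (0.4022, 7.5355, 0.5002)
after link 4: o_4 = (-5.1091, 6.8284, -2.6818)
after link 5: o_5 = (-10.0586, 4.0000, 0.2341)

-10.059 4.000 0.234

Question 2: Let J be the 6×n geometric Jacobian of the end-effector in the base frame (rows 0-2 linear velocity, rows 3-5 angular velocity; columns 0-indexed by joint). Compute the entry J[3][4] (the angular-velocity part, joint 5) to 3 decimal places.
-0.612

axis z_4 = (-0.6124,-0.7071,-0.3536); lever o_n−o_4 = (-4.9495,-2.8284,2.9159)
cross product → J_v[:, 4] = (-3.0619,3.5355,-1.7678)
J_ω[:, 4] = z_4
entry J[3][4] = -0.6124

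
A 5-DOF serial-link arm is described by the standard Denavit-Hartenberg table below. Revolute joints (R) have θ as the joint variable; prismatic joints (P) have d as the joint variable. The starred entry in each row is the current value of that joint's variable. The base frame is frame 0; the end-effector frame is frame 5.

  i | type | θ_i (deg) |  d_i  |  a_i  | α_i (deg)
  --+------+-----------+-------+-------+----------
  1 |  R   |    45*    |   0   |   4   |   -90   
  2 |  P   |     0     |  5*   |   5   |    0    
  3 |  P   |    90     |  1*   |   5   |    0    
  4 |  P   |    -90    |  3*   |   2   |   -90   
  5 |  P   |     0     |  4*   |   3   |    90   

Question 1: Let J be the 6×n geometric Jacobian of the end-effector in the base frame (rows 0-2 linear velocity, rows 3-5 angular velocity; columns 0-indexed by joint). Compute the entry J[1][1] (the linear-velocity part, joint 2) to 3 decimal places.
0.707

prismatic axis z_1 = (-0.7071,0.7071,0.0000)
J_v[:, 1] = z_1; J_ω[:, 1] = (0,0,0)
entry J[1][1] = 0.7071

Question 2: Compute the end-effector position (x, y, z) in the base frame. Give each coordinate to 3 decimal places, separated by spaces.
3.536 16.263 -9.000

after link 1: o_1 = (2.8284, 2.8284, 0.0000)
after link 2: o_2 = (2.8284, 9.8995, 0.0000)
after link 3: o_3 = (2.1213, 10.6066, -5.0000)
after link 4: o_4 = (1.4142, 14.1421, -5.0000)
after link 5: o_5 = (3.5355, 16.2635, -9.0000)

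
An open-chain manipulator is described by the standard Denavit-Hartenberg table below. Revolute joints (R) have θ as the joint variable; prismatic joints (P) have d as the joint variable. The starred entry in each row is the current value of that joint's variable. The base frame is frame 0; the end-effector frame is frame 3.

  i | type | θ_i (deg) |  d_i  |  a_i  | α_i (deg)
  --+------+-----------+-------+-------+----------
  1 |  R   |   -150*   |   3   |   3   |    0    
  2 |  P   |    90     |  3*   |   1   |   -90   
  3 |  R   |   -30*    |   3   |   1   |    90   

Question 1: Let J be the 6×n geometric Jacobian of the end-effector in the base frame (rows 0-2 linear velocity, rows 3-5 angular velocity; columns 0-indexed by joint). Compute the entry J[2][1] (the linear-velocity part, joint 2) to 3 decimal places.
prismatic axis z_1 = (0.0000,0.0000,1.0000)
J_v[:, 1] = z_1; J_ω[:, 1] = (0,0,0)
entry J[2][1] = 1.0000

1.000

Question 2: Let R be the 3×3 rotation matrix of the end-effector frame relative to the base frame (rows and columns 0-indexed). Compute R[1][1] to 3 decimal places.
End-effector y-axis (col 1 of R) = (0.8660,0.5000,0.0000)
R[1][1] = 0.5000

0.500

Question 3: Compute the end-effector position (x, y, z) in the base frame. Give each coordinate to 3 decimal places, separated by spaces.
0.933 -1.616 6.500

after link 1: o_1 = (-2.5981, -1.5000, 3.0000)
after link 2: o_2 = (-2.0981, -2.3660, 6.0000)
after link 3: o_3 = (0.9330, -1.6160, 6.5000)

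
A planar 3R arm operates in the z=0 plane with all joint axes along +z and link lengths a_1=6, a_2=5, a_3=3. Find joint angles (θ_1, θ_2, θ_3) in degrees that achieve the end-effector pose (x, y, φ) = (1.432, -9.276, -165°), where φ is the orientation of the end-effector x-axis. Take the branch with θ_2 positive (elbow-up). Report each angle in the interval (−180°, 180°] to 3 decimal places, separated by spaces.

-90.006 60.012 -135.006

wrist centre = target − a_3·(cos φ, sin φ) = (4.3298, -8.4995)
cos θ_2 = (90.9892−6²−5²)/(2·6·5) = 0.4998; θ_2 = 60.0119° (elbow-up)
β = atan2(-8.4995,4.3298) = -63.0051°; ψ = atan2(4.3306,8.4991) = 27.0007°
θ_1 = β − ψ = -90.0059°
θ_3 = φ − θ_1 − θ_2 = -135.0060° (wrapped to (-180°,180°])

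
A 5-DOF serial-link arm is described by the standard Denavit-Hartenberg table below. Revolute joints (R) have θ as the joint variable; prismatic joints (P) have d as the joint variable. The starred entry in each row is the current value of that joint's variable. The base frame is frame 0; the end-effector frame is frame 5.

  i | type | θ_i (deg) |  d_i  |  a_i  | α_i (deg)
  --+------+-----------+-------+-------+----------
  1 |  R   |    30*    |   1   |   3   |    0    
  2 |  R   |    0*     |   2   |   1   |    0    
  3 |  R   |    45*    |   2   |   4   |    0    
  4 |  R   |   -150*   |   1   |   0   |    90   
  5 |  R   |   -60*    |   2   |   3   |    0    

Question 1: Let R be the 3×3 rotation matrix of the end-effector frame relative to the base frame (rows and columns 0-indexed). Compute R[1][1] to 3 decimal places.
-0.837

End-effector y-axis (col 1 of R) = (0.2241,-0.8365,0.5000)
R[1][1] = -0.8365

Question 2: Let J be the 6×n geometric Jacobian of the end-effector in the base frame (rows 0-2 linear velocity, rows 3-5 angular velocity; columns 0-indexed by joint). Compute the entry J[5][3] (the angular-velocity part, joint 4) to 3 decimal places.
axis z_3 = (0.0000,0.0000,1.0000); lever o_n−o_3 = (-1.5436,-1.9665,-1.5981)
cross product → J_v[:, 3] = (1.9665,-1.5436,0.0000)
J_ω[:, 3] = z_3
entry J[5][3] = 1.0000

1.000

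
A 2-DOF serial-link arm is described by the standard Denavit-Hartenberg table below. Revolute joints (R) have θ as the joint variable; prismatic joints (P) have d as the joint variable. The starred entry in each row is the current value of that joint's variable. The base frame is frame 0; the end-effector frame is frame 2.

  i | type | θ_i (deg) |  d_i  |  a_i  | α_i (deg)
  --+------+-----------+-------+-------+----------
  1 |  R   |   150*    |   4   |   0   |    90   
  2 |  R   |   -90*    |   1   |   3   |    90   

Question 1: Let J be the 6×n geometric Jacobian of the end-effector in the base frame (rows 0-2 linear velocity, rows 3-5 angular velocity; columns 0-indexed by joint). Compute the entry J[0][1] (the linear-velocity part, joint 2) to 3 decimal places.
axis z_1 = (0.5000,0.8660,0.0000); lever o_n−o_1 = (0.5000,0.8660,-3.0000)
cross product → J_v[:, 1] = (-2.5981,1.5000,0.0000)
J_ω[:, 1] = z_1
entry J[0][1] = -2.5981

-2.598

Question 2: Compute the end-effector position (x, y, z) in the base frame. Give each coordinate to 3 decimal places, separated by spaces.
after link 1: o_1 = (0.0000, 0.0000, 4.0000)
after link 2: o_2 = (0.5000, 0.8660, 1.0000)

0.500 0.866 1.000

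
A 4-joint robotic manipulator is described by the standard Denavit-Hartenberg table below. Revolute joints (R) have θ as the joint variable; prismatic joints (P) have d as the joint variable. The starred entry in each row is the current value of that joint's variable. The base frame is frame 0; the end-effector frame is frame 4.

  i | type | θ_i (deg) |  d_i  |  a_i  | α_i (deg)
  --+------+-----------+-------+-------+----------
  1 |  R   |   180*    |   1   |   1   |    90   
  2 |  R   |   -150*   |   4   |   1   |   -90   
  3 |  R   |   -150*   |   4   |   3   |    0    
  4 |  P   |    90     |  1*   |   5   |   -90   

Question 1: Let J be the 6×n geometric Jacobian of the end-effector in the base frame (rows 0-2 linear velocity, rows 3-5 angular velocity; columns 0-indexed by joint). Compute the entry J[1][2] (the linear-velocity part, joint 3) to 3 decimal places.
axis z_2 = (-0.5000,0.0000,-0.8660); lever o_n−o_2 = (-2.5849,5.8301,-4.2811)
cross product → J_v[:, 2] = (5.0490,0.0981,-2.9151)
J_ω[:, 2] = z_2
entry J[1][2] = 0.0981

0.098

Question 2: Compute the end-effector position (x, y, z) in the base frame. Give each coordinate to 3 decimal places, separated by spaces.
after link 1: o_1 = (-1.0000, 0.0000, 1.0000)
after link 2: o_2 = (-0.1340, 4.0000, 0.5000)
after link 3: o_3 = (-4.3840, 5.5000, -1.6651)
after link 4: o_4 = (-2.7189, 9.8301, -3.7811)

-2.719 9.830 -3.781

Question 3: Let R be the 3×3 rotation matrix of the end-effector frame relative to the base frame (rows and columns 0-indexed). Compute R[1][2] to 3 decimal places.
End-effector z-axis (col 2 of R) = (0.7500,-0.5000,-0.4330)
R[1][2] = -0.5000

-0.500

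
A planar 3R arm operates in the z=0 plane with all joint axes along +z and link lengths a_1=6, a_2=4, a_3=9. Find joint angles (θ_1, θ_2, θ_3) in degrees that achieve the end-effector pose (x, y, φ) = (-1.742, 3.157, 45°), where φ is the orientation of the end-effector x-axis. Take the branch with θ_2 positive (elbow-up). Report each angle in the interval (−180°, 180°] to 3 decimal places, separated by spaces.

wrist centre = target − a_3·(cos φ, sin φ) = (-8.1060, -3.2070)
cos θ_2 = (75.9912−6²−4²)/(2·6·4) = 0.4998; θ_2 = 60.0121° (elbow-up)
β = atan2(-3.2070,-8.1060) = -158.4148°; ψ = atan2(3.4645,7.9993) = 23.4177°
θ_1 = β − ψ = -181.8325°
θ_3 = φ − θ_1 − θ_2 = 166.8203° (wrapped to (-180°,180°])

178.168 60.012 166.820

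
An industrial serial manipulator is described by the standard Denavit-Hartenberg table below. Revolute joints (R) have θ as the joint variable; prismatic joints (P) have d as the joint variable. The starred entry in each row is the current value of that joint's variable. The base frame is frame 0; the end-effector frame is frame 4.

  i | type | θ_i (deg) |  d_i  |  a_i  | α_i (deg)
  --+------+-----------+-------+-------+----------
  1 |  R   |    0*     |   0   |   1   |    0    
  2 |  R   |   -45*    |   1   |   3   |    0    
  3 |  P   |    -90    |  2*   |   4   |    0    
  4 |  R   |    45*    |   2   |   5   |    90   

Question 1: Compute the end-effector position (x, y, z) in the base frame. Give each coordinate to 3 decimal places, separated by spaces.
after link 1: o_1 = (1.0000, 0.0000, 0.0000)
after link 2: o_2 = (3.1213, -2.1213, 1.0000)
after link 3: o_3 = (0.2929, -4.9497, 3.0000)
after link 4: o_4 = (0.2929, -9.9497, 5.0000)

0.293 -9.950 5.000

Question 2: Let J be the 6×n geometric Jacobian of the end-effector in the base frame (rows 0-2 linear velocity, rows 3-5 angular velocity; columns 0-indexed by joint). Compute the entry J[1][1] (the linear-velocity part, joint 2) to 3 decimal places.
-0.707

axis z_1 = (0.0000,0.0000,1.0000); lever o_n−o_1 = (-0.7071,-9.9497,5.0000)
cross product → J_v[:, 1] = (9.9497,-0.7071,0.0000)
J_ω[:, 1] = z_1
entry J[1][1] = -0.7071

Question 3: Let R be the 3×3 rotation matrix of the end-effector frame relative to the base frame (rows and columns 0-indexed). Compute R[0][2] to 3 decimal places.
End-effector z-axis (col 2 of R) = (-1.0000,0.0000,0.0000)
R[0][2] = -1.0000

-1.000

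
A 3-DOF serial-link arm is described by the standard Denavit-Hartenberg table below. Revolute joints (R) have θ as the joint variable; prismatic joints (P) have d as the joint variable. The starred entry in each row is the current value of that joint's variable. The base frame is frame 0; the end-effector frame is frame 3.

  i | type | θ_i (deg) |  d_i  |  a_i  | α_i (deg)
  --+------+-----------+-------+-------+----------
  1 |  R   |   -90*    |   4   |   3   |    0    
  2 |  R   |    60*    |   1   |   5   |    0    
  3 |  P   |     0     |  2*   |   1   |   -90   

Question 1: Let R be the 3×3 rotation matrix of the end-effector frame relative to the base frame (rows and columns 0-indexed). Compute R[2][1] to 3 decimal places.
End-effector y-axis (col 1 of R) = (0.0000,0.0000,-1.0000)
R[2][1] = -1.0000

-1.000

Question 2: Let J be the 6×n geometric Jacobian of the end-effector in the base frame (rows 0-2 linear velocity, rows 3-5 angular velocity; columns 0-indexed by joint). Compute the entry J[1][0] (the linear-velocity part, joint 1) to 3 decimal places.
5.196

axis z_0 = ẑ; lever o_n−o_0 = (5.1962,-6.0000,7.0000)
cross product → J_v[:, 0] = (6.0000,5.1962,-0.0000)
J_ω[:, 0] = z_0
entry J[1][0] = 5.1962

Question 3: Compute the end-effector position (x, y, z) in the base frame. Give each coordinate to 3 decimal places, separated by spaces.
after link 1: o_1 = (0.0000, -3.0000, 4.0000)
after link 2: o_2 = (4.3301, -5.5000, 5.0000)
after link 3: o_3 = (5.1962, -6.0000, 7.0000)

5.196 -6.000 7.000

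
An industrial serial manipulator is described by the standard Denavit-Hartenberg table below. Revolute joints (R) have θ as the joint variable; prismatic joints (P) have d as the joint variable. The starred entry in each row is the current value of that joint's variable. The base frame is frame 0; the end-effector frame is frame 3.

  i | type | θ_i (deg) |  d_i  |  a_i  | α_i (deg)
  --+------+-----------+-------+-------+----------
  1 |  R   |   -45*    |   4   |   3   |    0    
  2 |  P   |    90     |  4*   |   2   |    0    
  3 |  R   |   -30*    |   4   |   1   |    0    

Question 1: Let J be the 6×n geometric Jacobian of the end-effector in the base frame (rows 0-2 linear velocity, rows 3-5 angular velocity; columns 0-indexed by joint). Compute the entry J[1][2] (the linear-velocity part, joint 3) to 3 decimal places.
0.966

axis z_2 = (0.0000,0.0000,1.0000); lever o_n−o_2 = (0.9659,0.2588,4.0000)
cross product → J_v[:, 2] = (-0.2588,0.9659,0.0000)
J_ω[:, 2] = z_2
entry J[1][2] = 0.9659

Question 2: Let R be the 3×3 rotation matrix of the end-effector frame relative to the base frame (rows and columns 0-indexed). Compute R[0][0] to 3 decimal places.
0.966

End-effector x-axis (col 0 of R) = (0.9659,0.2588,0.0000)
R[0][0] = 0.9659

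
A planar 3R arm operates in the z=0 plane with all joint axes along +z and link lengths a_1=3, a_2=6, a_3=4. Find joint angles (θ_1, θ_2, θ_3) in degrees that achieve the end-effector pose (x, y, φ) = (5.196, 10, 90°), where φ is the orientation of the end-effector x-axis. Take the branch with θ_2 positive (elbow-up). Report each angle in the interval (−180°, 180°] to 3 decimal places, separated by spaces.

8.212 60.003 21.785

wrist centre = target − a_3·(cos φ, sin φ) = (5.1960, 6.0000)
cos θ_2 = (62.9984−3²−6²)/(2·3·6) = 0.5000; θ_2 = 60.0029° (elbow-up)
β = atan2(6.0000,5.1960) = 49.1074°; ψ = atan2(5.1963,5.9997) = 40.8955°
θ_1 = β − ψ = 8.2120°
θ_3 = φ − θ_1 − θ_2 = 21.7851° (wrapped to (-180°,180°])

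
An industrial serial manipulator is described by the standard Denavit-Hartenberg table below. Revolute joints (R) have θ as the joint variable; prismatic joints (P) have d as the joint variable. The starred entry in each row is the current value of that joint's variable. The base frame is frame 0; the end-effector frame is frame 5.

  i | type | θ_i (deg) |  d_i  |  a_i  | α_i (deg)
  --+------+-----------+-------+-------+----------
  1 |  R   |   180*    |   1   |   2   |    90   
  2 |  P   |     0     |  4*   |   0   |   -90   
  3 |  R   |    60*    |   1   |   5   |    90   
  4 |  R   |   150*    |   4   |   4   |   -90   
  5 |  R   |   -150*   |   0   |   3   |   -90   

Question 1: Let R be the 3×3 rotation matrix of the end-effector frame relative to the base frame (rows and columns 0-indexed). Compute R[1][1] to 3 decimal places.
-0.433

End-effector y-axis (col 1 of R) = (-0.2500,-0.4330,0.8660)
R[1][1] = -0.4330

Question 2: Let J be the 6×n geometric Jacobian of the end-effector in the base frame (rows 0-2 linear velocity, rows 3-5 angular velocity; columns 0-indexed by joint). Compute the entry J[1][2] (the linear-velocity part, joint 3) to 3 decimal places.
-6.656

axis z_2 = (0.0000,0.0000,1.0000); lever o_n−o_2 = (-6.6561,-0.5287,1.7010)
cross product → J_v[:, 2] = (0.5287,-6.6561,0.0000)
J_ω[:, 2] = z_2
entry J[1][2] = -6.6561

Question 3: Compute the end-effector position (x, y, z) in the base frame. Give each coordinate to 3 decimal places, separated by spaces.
after link 1: o_1 = (-2.0000, 0.0000, 1.0000)
after link 2: o_2 = (-2.0000, 4.0000, 1.0000)
after link 3: o_3 = (-4.5000, -0.3301, 2.0000)
after link 4: o_4 = (-6.2321, 4.6699, 4.0000)
after link 5: o_5 = (-8.6561, 3.4713, 2.7010)

-8.656 3.471 2.701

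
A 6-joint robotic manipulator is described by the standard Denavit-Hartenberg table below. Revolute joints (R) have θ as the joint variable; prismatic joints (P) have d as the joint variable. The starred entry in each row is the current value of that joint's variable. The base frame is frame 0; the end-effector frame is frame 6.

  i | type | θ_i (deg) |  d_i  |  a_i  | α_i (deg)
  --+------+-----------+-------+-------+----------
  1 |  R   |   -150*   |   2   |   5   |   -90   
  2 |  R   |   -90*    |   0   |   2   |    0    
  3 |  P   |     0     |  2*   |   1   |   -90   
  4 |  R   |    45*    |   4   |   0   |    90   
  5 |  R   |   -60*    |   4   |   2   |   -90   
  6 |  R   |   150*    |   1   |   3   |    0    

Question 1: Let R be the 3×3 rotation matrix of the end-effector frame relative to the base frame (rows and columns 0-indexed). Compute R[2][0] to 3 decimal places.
End-effector x-axis (col 0 of R) = (-0.6732,-0.3340,-0.6597)
R[2][0] = -0.6597

-0.660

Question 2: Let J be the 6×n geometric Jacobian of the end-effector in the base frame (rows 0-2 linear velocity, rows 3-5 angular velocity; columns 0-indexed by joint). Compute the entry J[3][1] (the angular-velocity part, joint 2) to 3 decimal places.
axis z_1 = (0.5000,-0.8660,0.0000); lever o_n−o_1 = (-2.6622,-5.4247,5.1687)
cross product → J_v[:, 1] = (-4.4762,-2.5843,-5.0179)
J_ω[:, 1] = z_1
entry J[3][1] = 0.5000

0.500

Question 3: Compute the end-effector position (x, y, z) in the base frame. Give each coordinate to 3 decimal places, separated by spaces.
-6.992 -7.925 7.169

after link 1: o_1 = (-4.3301, -2.5000, 2.0000)
after link 2: o_2 = (-4.3301, -2.5000, 4.0000)
after link 3: o_3 = (-3.3301, -4.2321, 5.0000)
after link 4: o_4 = (-6.7942, -6.2321, 5.0000)
after link 5: o_5 = (-4.2336, -7.2031, 8.5355)
after link 6: o_6 = (-6.9924, -7.9247, 7.1687)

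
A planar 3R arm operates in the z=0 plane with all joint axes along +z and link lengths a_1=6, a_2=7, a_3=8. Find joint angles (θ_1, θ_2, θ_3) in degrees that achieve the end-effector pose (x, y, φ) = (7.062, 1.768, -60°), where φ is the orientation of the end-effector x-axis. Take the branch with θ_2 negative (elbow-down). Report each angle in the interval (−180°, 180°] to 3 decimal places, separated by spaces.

120.001 -90.000 -90.001

wrist centre = target − a_3·(cos φ, sin φ) = (3.0620, 8.6962)
cos θ_2 = (84.9998−6²−7²)/(2·6·7) = -0.0000; θ_2 = -90.0001° (elbow-down)
β = atan2(8.6962,3.0620) = 70.6024°; ψ = atan2(-7.0000,6.0000) = -49.3988°
θ_1 = β − ψ = 120.0012°
θ_3 = φ − θ_1 − θ_2 = -90.0011° (wrapped to (-180°,180°])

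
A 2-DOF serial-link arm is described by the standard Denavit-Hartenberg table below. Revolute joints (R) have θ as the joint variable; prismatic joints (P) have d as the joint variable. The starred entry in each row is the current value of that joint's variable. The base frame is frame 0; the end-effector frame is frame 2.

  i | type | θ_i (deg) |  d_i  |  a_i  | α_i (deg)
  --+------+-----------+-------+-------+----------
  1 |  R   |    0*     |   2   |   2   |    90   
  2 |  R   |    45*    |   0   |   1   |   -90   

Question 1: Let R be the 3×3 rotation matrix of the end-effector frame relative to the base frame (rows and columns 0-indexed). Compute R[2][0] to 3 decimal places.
0.707

End-effector x-axis (col 0 of R) = (0.7071,0.0000,0.7071)
R[2][0] = 0.7071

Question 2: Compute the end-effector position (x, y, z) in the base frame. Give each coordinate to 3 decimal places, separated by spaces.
after link 1: o_1 = (2.0000, 0.0000, 2.0000)
after link 2: o_2 = (2.7071, 0.0000, 2.7071)

2.707 0.000 2.707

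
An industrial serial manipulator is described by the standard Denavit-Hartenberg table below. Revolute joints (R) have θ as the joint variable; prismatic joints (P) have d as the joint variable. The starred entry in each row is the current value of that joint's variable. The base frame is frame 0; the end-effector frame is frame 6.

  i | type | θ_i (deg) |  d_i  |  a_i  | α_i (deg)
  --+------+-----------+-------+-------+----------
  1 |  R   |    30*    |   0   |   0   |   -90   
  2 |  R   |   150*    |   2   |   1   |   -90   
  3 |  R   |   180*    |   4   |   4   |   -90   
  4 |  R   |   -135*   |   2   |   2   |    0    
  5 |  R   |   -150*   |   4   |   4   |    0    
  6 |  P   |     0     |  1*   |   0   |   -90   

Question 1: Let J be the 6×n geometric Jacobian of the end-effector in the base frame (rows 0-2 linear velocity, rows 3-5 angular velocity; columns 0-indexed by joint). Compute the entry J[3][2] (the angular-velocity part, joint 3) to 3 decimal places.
-0.433

axis z_2 = (-0.4330,-0.2500,0.8660); lever o_n−o_2 = (-1.4556,7.2425,3.1533)
cross product → J_v[:, 2] = (-7.0605,0.1048,-3.5000)
J_ω[:, 2] = z_2
entry J[3][2] = -0.4330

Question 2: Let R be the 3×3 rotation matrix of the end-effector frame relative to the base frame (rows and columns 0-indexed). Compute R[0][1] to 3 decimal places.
0.500

End-effector y-axis (col 1 of R) = (0.5000,-0.8660,-0.0000)
R[0][1] = 0.5000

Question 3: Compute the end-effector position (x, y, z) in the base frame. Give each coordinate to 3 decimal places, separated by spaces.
after link 1: o_1 = (0.0000, 0.0000, 0.0000)
after link 2: o_2 = (-1.7500, 1.2990, -0.5000)
after link 3: o_3 = (-0.4821, 2.0311, 4.9641)
after link 4: o_4 = (-3.1551, 2.7972, 5.4817)
after link 5: o_5 = (-2.7056, 7.6755, 2.6533)
after link 6: o_6 = (-3.2056, 8.5416, 2.6533)

-3.206 8.542 2.653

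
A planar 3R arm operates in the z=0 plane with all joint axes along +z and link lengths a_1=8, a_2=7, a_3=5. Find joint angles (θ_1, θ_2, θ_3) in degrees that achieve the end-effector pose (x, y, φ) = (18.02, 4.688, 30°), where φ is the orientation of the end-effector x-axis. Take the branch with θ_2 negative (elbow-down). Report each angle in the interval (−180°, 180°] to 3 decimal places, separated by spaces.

wrist centre = target − a_3·(cos φ, sin φ) = (13.6899, 2.1880)
cos θ_2 = (192.2000−8²−7²)/(2·8·7) = 0.7071; θ_2 = -44.9971° (elbow-down)
β = atan2(2.1880,13.6899) = 9.0806°; ψ = atan2(-4.9495,12.9500) = -20.9169°
θ_1 = β − ψ = 29.9975°
θ_3 = φ − θ_1 − θ_2 = 44.9996° (wrapped to (-180°,180°])

29.997 -44.997 45.000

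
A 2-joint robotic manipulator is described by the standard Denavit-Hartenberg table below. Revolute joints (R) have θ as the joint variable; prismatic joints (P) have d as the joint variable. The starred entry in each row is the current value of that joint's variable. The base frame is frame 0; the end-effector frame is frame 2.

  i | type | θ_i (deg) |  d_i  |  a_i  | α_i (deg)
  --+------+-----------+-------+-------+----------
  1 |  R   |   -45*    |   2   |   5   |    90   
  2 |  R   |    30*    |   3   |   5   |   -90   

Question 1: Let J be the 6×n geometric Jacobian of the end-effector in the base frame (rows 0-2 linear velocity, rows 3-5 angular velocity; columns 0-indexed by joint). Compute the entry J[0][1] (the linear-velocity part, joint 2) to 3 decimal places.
-1.768

axis z_1 = (-0.7071,-0.7071,0.0000); lever o_n−o_1 = (0.9405,-5.1832,2.5000)
cross product → J_v[:, 1] = (-1.7678,1.7678,4.3301)
J_ω[:, 1] = z_1
entry J[0][1] = -1.7678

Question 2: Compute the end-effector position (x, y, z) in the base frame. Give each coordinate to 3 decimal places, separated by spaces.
after link 1: o_1 = (3.5355, -3.5355, 2.0000)
after link 2: o_2 = (4.4761, -8.7187, 4.5000)

4.476 -8.719 4.500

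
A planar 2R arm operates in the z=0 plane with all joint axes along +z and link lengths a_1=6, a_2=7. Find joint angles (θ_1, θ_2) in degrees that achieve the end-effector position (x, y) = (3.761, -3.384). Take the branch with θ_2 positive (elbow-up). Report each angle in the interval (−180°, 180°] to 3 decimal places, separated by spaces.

cos θ_2 = (25.5966−6²−7²)/(2·6·7) = -0.7072; θ_2 = 135.0062° (elbow-up)
β = atan2(-3.3840,3.7610) = -41.9796°; ψ = atan2(4.9492,1.0497) = 78.0252°
θ_1 = β − ψ = -120.0048°

-120.005 135.006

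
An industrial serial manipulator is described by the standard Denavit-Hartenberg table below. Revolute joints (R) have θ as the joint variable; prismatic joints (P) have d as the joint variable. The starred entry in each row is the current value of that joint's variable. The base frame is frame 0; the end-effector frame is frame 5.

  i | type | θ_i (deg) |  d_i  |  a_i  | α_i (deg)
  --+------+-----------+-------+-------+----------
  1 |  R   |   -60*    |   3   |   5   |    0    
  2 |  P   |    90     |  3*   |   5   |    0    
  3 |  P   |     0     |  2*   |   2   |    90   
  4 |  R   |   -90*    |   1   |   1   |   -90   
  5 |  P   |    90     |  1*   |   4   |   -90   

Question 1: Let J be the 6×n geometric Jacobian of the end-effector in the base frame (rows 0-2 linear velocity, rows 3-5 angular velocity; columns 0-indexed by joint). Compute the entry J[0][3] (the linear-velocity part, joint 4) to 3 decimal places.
axis z_3 = (0.5000,-0.8660,0.0000); lever o_n−o_3 = (-0.6340,3.0981,-1.0000)
cross product → J_v[:, 3] = (0.8660,0.5000,1.0000)
J_ω[:, 3] = z_3
entry J[0][3] = 0.8660

0.866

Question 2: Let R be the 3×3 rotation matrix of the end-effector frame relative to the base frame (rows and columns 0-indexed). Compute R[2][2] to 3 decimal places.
1.000

End-effector z-axis (col 2 of R) = (-0.0000,0.0000,1.0000)
R[2][2] = 1.0000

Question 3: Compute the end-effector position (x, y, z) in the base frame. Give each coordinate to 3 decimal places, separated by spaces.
7.928 2.268 7.000

after link 1: o_1 = (2.5000, -4.3301, 3.0000)
after link 2: o_2 = (6.8301, -1.8301, 6.0000)
after link 3: o_3 = (8.5622, -0.8301, 8.0000)
after link 4: o_4 = (9.0622, -1.6962, 7.0000)
after link 5: o_5 = (7.9282, 2.2679, 7.0000)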